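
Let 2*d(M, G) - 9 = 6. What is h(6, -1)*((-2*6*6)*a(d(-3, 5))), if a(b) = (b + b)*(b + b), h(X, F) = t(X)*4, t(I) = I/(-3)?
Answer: 129600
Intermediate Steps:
d(M, G) = 15/2 (d(M, G) = 9/2 + (½)*6 = 9/2 + 3 = 15/2)
t(I) = -I/3 (t(I) = I*(-⅓) = -I/3)
h(X, F) = -4*X/3 (h(X, F) = -X/3*4 = -4*X/3)
a(b) = 4*b² (a(b) = (2*b)*(2*b) = 4*b²)
h(6, -1)*((-2*6*6)*a(d(-3, 5))) = (-4/3*6)*((-2*6*6)*(4*(15/2)²)) = -8*(-12*6)*4*(225/4) = -(-576)*225 = -8*(-16200) = 129600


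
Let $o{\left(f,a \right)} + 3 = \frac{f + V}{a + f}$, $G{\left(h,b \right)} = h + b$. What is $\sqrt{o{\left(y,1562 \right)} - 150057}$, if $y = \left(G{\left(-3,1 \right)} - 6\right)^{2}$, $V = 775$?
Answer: $\frac{i \sqrt{396738668346}}{1626} \approx 387.38 i$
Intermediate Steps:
$G{\left(h,b \right)} = b + h$
$y = 64$ ($y = \left(\left(1 - 3\right) - 6\right)^{2} = \left(-2 - 6\right)^{2} = \left(-8\right)^{2} = 64$)
$o{\left(f,a \right)} = -3 + \frac{775 + f}{a + f}$ ($o{\left(f,a \right)} = -3 + \frac{f + 775}{a + f} = -3 + \frac{775 + f}{a + f}$)
$\sqrt{o{\left(y,1562 \right)} - 150057} = \sqrt{\frac{775 - 4686 - 128}{1562 + 64} - 150057} = \sqrt{\frac{775 - 4686 - 128}{1626} - 150057} = \sqrt{\frac{1}{1626} \left(-4039\right) - 150057} = \sqrt{- \frac{4039}{1626} - 150057} = \sqrt{- \frac{243996721}{1626}} = \frac{i \sqrt{396738668346}}{1626}$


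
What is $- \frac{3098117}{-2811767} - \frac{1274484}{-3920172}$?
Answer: $\frac{1310725297446}{918550855327} \approx 1.4269$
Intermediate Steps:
$- \frac{3098117}{-2811767} - \frac{1274484}{-3920172} = \left(-3098117\right) \left(- \frac{1}{2811767}\right) - - \frac{106207}{326681} = \frac{3098117}{2811767} + \frac{106207}{326681} = \frac{1310725297446}{918550855327}$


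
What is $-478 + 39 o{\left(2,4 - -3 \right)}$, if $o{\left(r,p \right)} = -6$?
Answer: $-712$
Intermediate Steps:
$-478 + 39 o{\left(2,4 - -3 \right)} = -478 + 39 \left(-6\right) = -478 - 234 = -712$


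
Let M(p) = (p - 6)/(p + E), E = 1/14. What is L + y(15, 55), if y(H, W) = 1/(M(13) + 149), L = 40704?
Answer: 1113865143/27365 ≈ 40704.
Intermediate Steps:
E = 1/14 (E = 1*(1/14) = 1/14 ≈ 0.071429)
M(p) = (-6 + p)/(1/14 + p) (M(p) = (p - 6)/(p + 1/14) = (-6 + p)/(1/14 + p))
y(H, W) = 183/27365 (y(H, W) = 1/(14*(-6 + 13)/(1 + 14*13) + 149) = 1/(14*7/(1 + 182) + 149) = 1/(14*7/183 + 149) = 1/(14*(1/183)*7 + 149) = 1/(98/183 + 149) = 1/(27365/183) = 183/27365)
L + y(15, 55) = 40704 + 183/27365 = 1113865143/27365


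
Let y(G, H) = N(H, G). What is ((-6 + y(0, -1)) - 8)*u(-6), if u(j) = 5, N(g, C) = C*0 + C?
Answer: -70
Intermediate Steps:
N(g, C) = C (N(g, C) = 0 + C = C)
y(G, H) = G
((-6 + y(0, -1)) - 8)*u(-6) = ((-6 + 0) - 8)*5 = (-6 - 8)*5 = -14*5 = -70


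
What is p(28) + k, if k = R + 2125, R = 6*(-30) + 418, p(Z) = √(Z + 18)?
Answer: 2363 + √46 ≈ 2369.8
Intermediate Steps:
p(Z) = √(18 + Z)
R = 238 (R = -180 + 418 = 238)
k = 2363 (k = 238 + 2125 = 2363)
p(28) + k = √(18 + 28) + 2363 = √46 + 2363 = 2363 + √46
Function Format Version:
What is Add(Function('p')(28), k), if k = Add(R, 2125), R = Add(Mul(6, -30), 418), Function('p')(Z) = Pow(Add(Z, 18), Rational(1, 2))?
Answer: Add(2363, Pow(46, Rational(1, 2))) ≈ 2369.8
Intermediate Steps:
Function('p')(Z) = Pow(Add(18, Z), Rational(1, 2))
R = 238 (R = Add(-180, 418) = 238)
k = 2363 (k = Add(238, 2125) = 2363)
Add(Function('p')(28), k) = Add(Pow(Add(18, 28), Rational(1, 2)), 2363) = Add(Pow(46, Rational(1, 2)), 2363) = Add(2363, Pow(46, Rational(1, 2)))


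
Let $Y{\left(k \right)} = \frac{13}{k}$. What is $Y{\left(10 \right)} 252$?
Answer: $\frac{1638}{5} \approx 327.6$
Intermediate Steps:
$Y{\left(10 \right)} 252 = \frac{13}{10} \cdot 252 = \frac{1638}{5}$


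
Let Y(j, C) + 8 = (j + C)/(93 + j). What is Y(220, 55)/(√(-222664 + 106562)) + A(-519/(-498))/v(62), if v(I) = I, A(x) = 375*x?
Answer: 64875/10292 + 2229*I*√116102/36339926 ≈ 6.3034 + 0.0209*I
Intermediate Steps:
Y(j, C) = -8 + (C + j)/(93 + j) (Y(j, C) = -8 + (j + C)/(93 + j) = -8 + (C + j)/(93 + j))
Y(220, 55)/(√(-222664 + 106562)) + A(-519/(-498))/v(62) = ((-744 + 55 - 7*220)/(93 + 220))/(√(-222664 + 106562)) + (375*(-519/(-498)))/62 = ((-744 + 55 - 1540)/313)/(√(-116102)) + (375*(-519*(-1/498)))*(1/62) = ((1/313)*(-2229))/((I*√116102)) + (375*(173/166))*(1/62) = -(-2229)*I*√116102/36339926 + (64875/166)*(1/62) = 2229*I*√116102/36339926 + 64875/10292 = 64875/10292 + 2229*I*√116102/36339926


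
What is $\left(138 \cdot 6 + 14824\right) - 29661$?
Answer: $-14009$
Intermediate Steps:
$\left(138 \cdot 6 + 14824\right) - 29661 = \left(828 + 14824\right) - 29661 = 15652 - 29661 = -14009$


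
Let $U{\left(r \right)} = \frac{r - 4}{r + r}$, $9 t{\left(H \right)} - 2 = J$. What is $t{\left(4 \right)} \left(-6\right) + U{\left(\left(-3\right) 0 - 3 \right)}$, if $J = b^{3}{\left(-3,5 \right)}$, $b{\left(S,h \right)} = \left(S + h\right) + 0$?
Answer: $- \frac{11}{2} \approx -5.5$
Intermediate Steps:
$b{\left(S,h \right)} = S + h$
$J = 8$ ($J = \left(-3 + 5\right)^{3} = 2^{3} = 8$)
$t{\left(H \right)} = \frac{10}{9}$ ($t{\left(H \right)} = \frac{2}{9} + \frac{1}{9} \cdot 8 = \frac{2}{9} + \frac{8}{9} = \frac{10}{9}$)
$U{\left(r \right)} = \frac{-4 + r}{2 r}$
$t{\left(4 \right)} \left(-6\right) + U{\left(\left(-3\right) 0 - 3 \right)} = \frac{10}{9} \left(-6\right) + \frac{-4 - 3}{2 \left(\left(-3\right) 0 - 3\right)} = - \frac{20}{3} + \frac{-4 + \left(0 - 3\right)}{2 \left(0 - 3\right)} = - \frac{20}{3} + \frac{-4 - 3}{2 \left(-3\right)} = - \frac{20}{3} + \frac{1}{2} \left(- \frac{1}{3}\right) \left(-7\right) = - \frac{20}{3} + \frac{7}{6} = - \frac{11}{2}$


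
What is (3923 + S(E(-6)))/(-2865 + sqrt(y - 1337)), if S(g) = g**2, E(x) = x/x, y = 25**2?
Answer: -11242260/8208937 - 7848*I*sqrt(178)/8208937 ≈ -1.3695 - 0.012755*I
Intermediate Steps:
y = 625
E(x) = 1
(3923 + S(E(-6)))/(-2865 + sqrt(y - 1337)) = (3923 + 1**2)/(-2865 + sqrt(625 - 1337)) = (3923 + 1)/(-2865 + sqrt(-712)) = 3924/(-2865 + 2*I*sqrt(178))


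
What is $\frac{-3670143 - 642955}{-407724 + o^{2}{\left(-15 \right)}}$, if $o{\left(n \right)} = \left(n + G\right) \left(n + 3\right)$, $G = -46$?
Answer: $- \frac{2156549}{64050} \approx -33.67$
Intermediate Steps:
$o{\left(n \right)} = \left(-46 + n\right) \left(3 + n\right)$ ($o{\left(n \right)} = \left(n - 46\right) \left(n + 3\right) = \left(-46 + n\right) \left(3 + n\right)$)
$\frac{-3670143 - 642955}{-407724 + o^{2}{\left(-15 \right)}} = \frac{-3670143 - 642955}{-407724 + \left(-138 + \left(-15\right)^{2} - -645\right)^{2}} = - \frac{4313098}{-407724 + \left(-138 + 225 + 645\right)^{2}} = - \frac{4313098}{-407724 + 732^{2}} = - \frac{4313098}{-407724 + 535824} = - \frac{4313098}{128100} = \left(-4313098\right) \frac{1}{128100} = - \frac{2156549}{64050}$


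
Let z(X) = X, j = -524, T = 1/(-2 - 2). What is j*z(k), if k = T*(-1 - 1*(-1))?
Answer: 0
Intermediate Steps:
T = -¼ (T = 1/(-4) = -¼ ≈ -0.25000)
k = 0 (k = -(-1 - 1*(-1))/4 = -(-1 + 1)/4 = -¼*0 = 0)
j*z(k) = -524*0 = 0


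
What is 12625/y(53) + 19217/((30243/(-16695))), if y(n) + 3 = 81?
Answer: -8214250565/786318 ≈ -10446.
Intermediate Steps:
y(n) = 78 (y(n) = -3 + 81 = 78)
12625/y(53) + 19217/((30243/(-16695))) = 12625/78 + 19217/((30243/(-16695))) = 12625*(1/78) + 19217/((30243*(-1/16695))) = 12625/78 + 19217/(-10081/5565) = 12625/78 + 19217*(-5565/10081) = 12625/78 - 106942605/10081 = -8214250565/786318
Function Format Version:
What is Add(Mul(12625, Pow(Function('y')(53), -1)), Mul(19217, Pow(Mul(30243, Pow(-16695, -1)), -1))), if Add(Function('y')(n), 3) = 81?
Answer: Rational(-8214250565, 786318) ≈ -10446.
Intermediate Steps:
Function('y')(n) = 78 (Function('y')(n) = Add(-3, 81) = 78)
Add(Mul(12625, Pow(Function('y')(53), -1)), Mul(19217, Pow(Mul(30243, Pow(-16695, -1)), -1))) = Add(Mul(12625, Pow(78, -1)), Mul(19217, Pow(Mul(30243, Pow(-16695, -1)), -1))) = Add(Mul(12625, Rational(1, 78)), Mul(19217, Pow(Mul(30243, Rational(-1, 16695)), -1))) = Add(Rational(12625, 78), Mul(19217, Pow(Rational(-10081, 5565), -1))) = Add(Rational(12625, 78), Mul(19217, Rational(-5565, 10081))) = Add(Rational(12625, 78), Rational(-106942605, 10081)) = Rational(-8214250565, 786318)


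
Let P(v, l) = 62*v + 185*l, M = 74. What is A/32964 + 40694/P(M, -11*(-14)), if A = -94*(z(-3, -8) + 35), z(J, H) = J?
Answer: 51747433/45432633 ≈ 1.1390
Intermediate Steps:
A = -3008 (A = -94*(-3 + 35) = -94*32 = -3008)
A/32964 + 40694/P(M, -11*(-14)) = -3008/32964 + 40694/(62*74 + 185*(-11*(-14))) = -3008*1/32964 + 40694/(4588 + 185*154) = -752/8241 + 40694/(4588 + 28490) = -752/8241 + 40694/33078 = -752/8241 + 40694*(1/33078) = -752/8241 + 20347/16539 = 51747433/45432633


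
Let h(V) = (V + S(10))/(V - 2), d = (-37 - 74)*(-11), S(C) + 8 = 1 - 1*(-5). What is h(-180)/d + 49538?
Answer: 60485899/1221 ≈ 49538.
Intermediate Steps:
S(C) = -2 (S(C) = -8 + (1 - 1*(-5)) = -8 + (1 + 5) = -8 + 6 = -2)
d = 1221 (d = -111*(-11) = 1221)
h(V) = 1 (h(V) = (V - 2)/(V - 2) = (-2 + V)/(-2 + V) = 1)
h(-180)/d + 49538 = 1/1221 + 49538 = 60485899/1221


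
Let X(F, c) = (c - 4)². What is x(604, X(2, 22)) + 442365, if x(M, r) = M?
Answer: 442969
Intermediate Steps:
X(F, c) = (-4 + c)²
x(604, X(2, 22)) + 442365 = 604 + 442365 = 442969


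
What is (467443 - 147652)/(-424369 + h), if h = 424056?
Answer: -319791/313 ≈ -1021.7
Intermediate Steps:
(467443 - 147652)/(-424369 + h) = (467443 - 147652)/(-424369 + 424056) = 319791/(-313) = 319791*(-1/313) = -319791/313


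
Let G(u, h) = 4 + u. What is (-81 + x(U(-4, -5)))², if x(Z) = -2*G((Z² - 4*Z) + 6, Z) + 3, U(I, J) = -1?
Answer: 11664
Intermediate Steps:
x(Z) = -17 - 2*Z² + 8*Z (x(Z) = -2*(4 + ((Z² - 4*Z) + 6)) + 3 = -2*(4 + (6 + Z² - 4*Z)) + 3 = -2*(10 + Z² - 4*Z) + 3 = (-20 - 2*Z² + 8*Z) + 3 = -17 - 2*Z² + 8*Z)
(-81 + x(U(-4, -5)))² = (-81 + (-17 - 2*(-1)² + 8*(-1)))² = (-81 + (-17 - 2*1 - 8))² = (-81 + (-17 - 2 - 8))² = (-81 - 27)² = (-108)² = 11664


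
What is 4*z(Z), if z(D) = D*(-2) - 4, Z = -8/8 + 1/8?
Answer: -9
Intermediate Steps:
Z = -7/8 (Z = -8*⅛ + 1*(⅛) = -1 + ⅛ = -7/8 ≈ -0.87500)
z(D) = -4 - 2*D (z(D) = -2*D - 4 = -4 - 2*D)
4*z(Z) = 4*(-4 - 2*(-7/8)) = 4*(-4 + 7/4) = 4*(-9/4) = -9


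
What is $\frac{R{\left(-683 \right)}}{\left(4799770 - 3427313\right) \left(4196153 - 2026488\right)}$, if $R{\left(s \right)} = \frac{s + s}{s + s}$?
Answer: $\frac{1}{2977771916905} \approx 3.3582 \cdot 10^{-13}$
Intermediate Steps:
$R{\left(s \right)} = 1$ ($R{\left(s \right)} = \frac{2 s}{2 s} = 2 s \frac{1}{2 s} = 1$)
$\frac{R{\left(-683 \right)}}{\left(4799770 - 3427313\right) \left(4196153 - 2026488\right)} = 1 \frac{1}{\left(4799770 - 3427313\right) \left(4196153 - 2026488\right)} = 1 \frac{1}{1372457 \cdot 2169665} = 1 \cdot \frac{1}{2977771916905} = \frac{1}{2977771916905}$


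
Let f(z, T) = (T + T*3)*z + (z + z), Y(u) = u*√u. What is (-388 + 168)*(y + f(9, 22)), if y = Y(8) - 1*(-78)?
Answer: -195360 - 3520*√2 ≈ -2.0034e+5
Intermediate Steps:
Y(u) = u^(3/2)
y = 78 + 16*√2 (y = 8^(3/2) - 1*(-78) = 16*√2 + 78 = 78 + 16*√2 ≈ 100.63)
f(z, T) = 2*z + 4*T*z (f(z, T) = (T + 3*T)*z + 2*z = (4*T)*z + 2*z = 4*T*z + 2*z = 2*z + 4*T*z)
(-388 + 168)*(y + f(9, 22)) = (-388 + 168)*((78 + 16*√2) + 2*9*(1 + 2*22)) = -220*((78 + 16*√2) + 2*9*(1 + 44)) = -220*((78 + 16*√2) + 2*9*45) = -220*((78 + 16*√2) + 810) = -220*(888 + 16*√2) = -195360 - 3520*√2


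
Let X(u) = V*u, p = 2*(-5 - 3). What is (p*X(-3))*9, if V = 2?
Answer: 864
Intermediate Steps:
p = -16 (p = 2*(-8) = -16)
X(u) = 2*u
(p*X(-3))*9 = -32*(-3)*9 = -16*(-6)*9 = 96*9 = 864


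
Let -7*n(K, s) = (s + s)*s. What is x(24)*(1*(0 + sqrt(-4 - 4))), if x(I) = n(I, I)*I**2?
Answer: -1327104*I*sqrt(2)/7 ≈ -2.6812e+5*I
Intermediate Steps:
n(K, s) = -2*s**2/7 (n(K, s) = -(s + s)*s/7 = -2*s*s/7 = -2*s**2/7)
x(I) = -2*I**4/7 (x(I) = (-2*I**2/7)*I**2 = -2*I**4/7)
x(24)*(1*(0 + sqrt(-4 - 4))) = (-2/7*24**4)*(1*(0 + sqrt(-4 - 4))) = (-2/7*331776)*(1*(0 + sqrt(-8))) = -663552*(0 + 2*I*sqrt(2))/7 = -663552*2*I*sqrt(2)/7 = -1327104*I*sqrt(2)/7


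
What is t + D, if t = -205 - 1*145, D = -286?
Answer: -636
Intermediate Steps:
t = -350 (t = -205 - 145 = -350)
t + D = -350 - 286 = -636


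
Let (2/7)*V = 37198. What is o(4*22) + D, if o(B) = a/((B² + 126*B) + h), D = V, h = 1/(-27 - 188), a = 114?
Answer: 527135728157/4048879 ≈ 1.3019e+5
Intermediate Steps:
V = 130193 (V = (7/2)*37198 = 130193)
h = -1/215 (h = 1/(-215) = -1/215 ≈ -0.0046512)
D = 130193
o(B) = 114/(-1/215 + B² + 126*B) (o(B) = 114/((B² + 126*B) - 1/215) = 114/(-1/215 + B² + 126*B))
o(4*22) + D = 24510/(-1 + 215*(4*22)² + 27090*(4*22)) + 130193 = 24510/(-1 + 215*88² + 27090*88) + 130193 = 24510/(-1 + 215*7744 + 2383920) + 130193 = 24510/(-1 + 1664960 + 2383920) + 130193 = 24510/4048879 + 130193 = 527135728157/4048879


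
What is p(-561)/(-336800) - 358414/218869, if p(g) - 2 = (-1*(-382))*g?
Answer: -105443155/105307256 ≈ -1.0013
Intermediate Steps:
p(g) = 2 + 382*g (p(g) = 2 + (-1*(-382))*g = 2 + 382*g)
p(-561)/(-336800) - 358414/218869 = (2 + 382*(-561))/(-336800) - 358414/218869 = (2 - 214302)*(-1/336800) - 358414*1/218869 = -214300*(-1/336800) - 51202/31267 = 2143/3368 - 51202/31267 = -105443155/105307256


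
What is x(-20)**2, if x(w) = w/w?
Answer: 1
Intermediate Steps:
x(w) = 1
x(-20)**2 = 1**2 = 1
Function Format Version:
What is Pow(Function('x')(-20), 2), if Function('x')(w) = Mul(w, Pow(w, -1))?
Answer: 1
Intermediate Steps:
Function('x')(w) = 1
Pow(Function('x')(-20), 2) = Pow(1, 2) = 1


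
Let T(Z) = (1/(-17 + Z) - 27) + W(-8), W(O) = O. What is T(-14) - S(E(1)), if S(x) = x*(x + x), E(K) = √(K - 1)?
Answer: -1086/31 ≈ -35.032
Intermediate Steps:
E(K) = √(-1 + K)
T(Z) = -35 + 1/(-17 + Z) (T(Z) = (1/(-17 + Z) - 27) - 8 = (-27 + 1/(-17 + Z)) - 8 = -35 + 1/(-17 + Z))
S(x) = 2*x² (S(x) = x*(2*x) = 2*x²)
T(-14) - S(E(1)) = (596 - 35*(-14))/(-17 - 14) - 2*(√(-1 + 1))² = (596 + 490)/(-31) - 2*(√0)² = -1/31*1086 - 2*0² = -1086/31 - 2*0 = -1086/31 - 1*0 = -1086/31 + 0 = -1086/31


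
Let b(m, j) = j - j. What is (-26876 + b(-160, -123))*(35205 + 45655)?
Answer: -2173193360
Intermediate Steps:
b(m, j) = 0
(-26876 + b(-160, -123))*(35205 + 45655) = (-26876 + 0)*(35205 + 45655) = -26876*80860 = -2173193360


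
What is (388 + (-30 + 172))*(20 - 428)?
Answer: -216240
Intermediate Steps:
(388 + (-30 + 172))*(20 - 428) = (388 + 142)*(-408) = 530*(-408) = -216240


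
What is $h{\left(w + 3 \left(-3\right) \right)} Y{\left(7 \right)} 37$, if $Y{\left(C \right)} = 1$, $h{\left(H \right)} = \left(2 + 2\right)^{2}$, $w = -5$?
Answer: $592$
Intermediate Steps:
$h{\left(H \right)} = 16$ ($h{\left(H \right)} = 4^{2} = 16$)
$h{\left(w + 3 \left(-3\right) \right)} Y{\left(7 \right)} 37 = 16 \cdot 1 \cdot 37 = 16 \cdot 37 = 592$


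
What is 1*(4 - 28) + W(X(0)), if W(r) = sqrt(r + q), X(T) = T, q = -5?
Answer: -24 + I*sqrt(5) ≈ -24.0 + 2.2361*I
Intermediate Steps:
W(r) = sqrt(-5 + r) (W(r) = sqrt(r - 5) = sqrt(-5 + r))
1*(4 - 28) + W(X(0)) = 1*(4 - 28) + sqrt(-5 + 0) = 1*(-24) + sqrt(-5) = -24 + I*sqrt(5)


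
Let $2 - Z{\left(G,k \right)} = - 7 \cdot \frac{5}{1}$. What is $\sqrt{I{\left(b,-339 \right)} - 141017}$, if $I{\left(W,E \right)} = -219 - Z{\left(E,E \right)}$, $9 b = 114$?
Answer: $3 i \sqrt{15697} \approx 375.86 i$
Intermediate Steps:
$b = \frac{38}{3}$ ($b = \frac{1}{9} \cdot 114 = \frac{38}{3} \approx 12.667$)
$Z{\left(G,k \right)} = 37$ ($Z{\left(G,k \right)} = 2 - - 7 \cdot \frac{5}{1} = 2 - - 7 \cdot 5 \cdot 1 = 2 - \left(-7\right) 5 = 2 - -35 = 2 + 35 = 37$)
$I{\left(W,E \right)} = -256$ ($I{\left(W,E \right)} = -219 - 37 = -256$)
$\sqrt{I{\left(b,-339 \right)} - 141017} = \sqrt{-256 - 141017} = \sqrt{-141273} = 3 i \sqrt{15697}$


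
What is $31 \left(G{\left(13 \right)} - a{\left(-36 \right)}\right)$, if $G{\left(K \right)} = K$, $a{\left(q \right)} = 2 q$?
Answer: $2635$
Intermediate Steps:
$31 \left(G{\left(13 \right)} - a{\left(-36 \right)}\right) = 31 \left(13 - 2 \left(-36\right)\right) = 31 \left(13 - -72\right) = 31 \left(13 + 72\right) = 31 \cdot 85 = 2635$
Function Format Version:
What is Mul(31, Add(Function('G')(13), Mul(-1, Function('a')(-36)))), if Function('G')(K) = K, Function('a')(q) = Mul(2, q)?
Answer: 2635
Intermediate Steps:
Mul(31, Add(Function('G')(13), Mul(-1, Function('a')(-36)))) = Mul(31, Add(13, Mul(-1, Mul(2, -36)))) = Mul(31, Add(13, Mul(-1, -72))) = Mul(31, Add(13, 72)) = Mul(31, 85) = 2635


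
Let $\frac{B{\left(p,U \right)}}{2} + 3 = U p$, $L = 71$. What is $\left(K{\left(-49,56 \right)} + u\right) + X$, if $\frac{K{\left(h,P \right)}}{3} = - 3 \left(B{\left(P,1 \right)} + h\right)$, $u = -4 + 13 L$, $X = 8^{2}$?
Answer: $470$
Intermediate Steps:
$X = 64$
$B{\left(p,U \right)} = -6 + 2 U p$
$u = 919$ ($u = -4 + 13 \cdot 71 = -4 + 923 = 919$)
$K{\left(h,P \right)} = 54 - 18 P - 9 h$ ($K{\left(h,P \right)} = 3 \left(- 3 \left(\left(-6 + 2 \cdot 1 P\right) + h\right)\right) = 3 \left(- 3 \left(\left(-6 + 2 P\right) + h\right)\right) = 3 \left(- 3 \left(-6 + h + 2 P\right)\right) = 3 \left(18 - 6 P - 3 h\right) = 54 - 18 P - 9 h$)
$\left(K{\left(-49,56 \right)} + u\right) + X = \left(\left(54 - 1008 - -441\right) + 919\right) + 64 = \left(\left(54 - 1008 + 441\right) + 919\right) + 64 = \left(-513 + 919\right) + 64 = 406 + 64 = 470$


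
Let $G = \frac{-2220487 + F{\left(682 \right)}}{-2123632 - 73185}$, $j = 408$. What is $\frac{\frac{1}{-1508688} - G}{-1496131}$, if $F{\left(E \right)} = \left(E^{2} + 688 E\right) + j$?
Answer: $\frac{277111599607}{708377728308436368} \approx 3.9119 \cdot 10^{-7}$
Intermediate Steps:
$F{\left(E \right)} = 408 + E^{2} + 688 E$ ($F{\left(E \right)} = \left(E^{2} + 688 E\right) + 408 = 408 + E^{2} + 688 E$)
$G = \frac{183677}{313831}$ ($G = \frac{-2220487 + \left(408 + 682^{2} + 688 \cdot 682\right)}{-2123632 - 73185} = \frac{-2220487 + \left(408 + 465124 + 469216\right)}{-2196817} = \left(-2220487 + 934748\right) \left(- \frac{1}{2196817}\right) = \left(-1285739\right) \left(- \frac{1}{2196817}\right) = \frac{183677}{313831} \approx 0.58527$)
$\frac{\frac{1}{-1508688} - G}{-1496131} = \frac{\frac{1}{-1508688} - \frac{183677}{313831}}{-1496131} = \left(- \frac{1}{1508688} - \frac{183677}{313831}\right) \left(- \frac{1}{1496131}\right) = \left(- \frac{277111599607}{473473063728}\right) \left(- \frac{1}{1496131}\right) = \frac{277111599607}{708377728308436368}$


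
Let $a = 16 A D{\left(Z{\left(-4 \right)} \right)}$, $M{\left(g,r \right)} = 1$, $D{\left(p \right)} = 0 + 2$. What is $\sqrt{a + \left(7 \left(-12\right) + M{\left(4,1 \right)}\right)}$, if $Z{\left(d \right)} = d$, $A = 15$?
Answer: $\sqrt{397} \approx 19.925$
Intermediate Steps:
$D{\left(p \right)} = 2$
$a = 480$ ($a = 16 \cdot 15 \cdot 2 = 240 \cdot 2 = 480$)
$\sqrt{a + \left(7 \left(-12\right) + M{\left(4,1 \right)}\right)} = \sqrt{480 + \left(7 \left(-12\right) + 1\right)} = \sqrt{480 + \left(-84 + 1\right)} = \sqrt{480 - 83} = \sqrt{397}$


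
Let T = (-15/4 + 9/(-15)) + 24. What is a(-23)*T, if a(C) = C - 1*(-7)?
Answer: -1572/5 ≈ -314.40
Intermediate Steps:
a(C) = 7 + C (a(C) = C + 7 = 7 + C)
T = 393/20 (T = (-15*¼ + 9*(-1/15)) + 24 = (-15/4 - ⅗) + 24 = -87/20 + 24 = 393/20 ≈ 19.650)
a(-23)*T = (7 - 23)*(393/20) = -16*393/20 = -1572/5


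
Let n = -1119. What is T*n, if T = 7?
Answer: -7833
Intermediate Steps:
T*n = 7*(-1119) = -7833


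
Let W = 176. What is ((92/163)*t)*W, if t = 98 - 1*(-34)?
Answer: 2137344/163 ≈ 13113.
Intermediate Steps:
t = 132 (t = 98 + 34 = 132)
((92/163)*t)*W = ((92/163)*132)*176 = (12144/163)*176 = 2137344/163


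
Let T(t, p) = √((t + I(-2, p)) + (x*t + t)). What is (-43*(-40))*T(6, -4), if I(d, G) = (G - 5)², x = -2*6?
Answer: 1720*√21 ≈ 7882.0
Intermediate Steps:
x = -12
I(d, G) = (-5 + G)²
T(t, p) = √((-5 + p)² - 10*t) (T(t, p) = √((t + (-5 + p)²) + (-12*t + t)) = √((t + (-5 + p)²) - 11*t) = √((-5 + p)² - 10*t))
(-43*(-40))*T(6, -4) = (-43*(-40))*√((-5 - 4)² - 10*6) = 1720*√((-9)² - 60) = 1720*√(81 - 60) = 1720*√21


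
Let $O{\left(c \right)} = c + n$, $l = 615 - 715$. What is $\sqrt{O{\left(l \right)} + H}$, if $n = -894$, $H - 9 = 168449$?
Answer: $22 \sqrt{346} \approx 409.22$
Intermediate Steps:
$H = 168458$ ($H = 9 + 168449 = 168458$)
$l = -100$ ($l = 615 - 715 = -100$)
$O{\left(c \right)} = -894 + c$ ($O{\left(c \right)} = c - 894 = -894 + c$)
$\sqrt{O{\left(l \right)} + H} = \sqrt{\left(-894 - 100\right) + 168458} = \sqrt{-994 + 168458} = \sqrt{167464} = 22 \sqrt{346}$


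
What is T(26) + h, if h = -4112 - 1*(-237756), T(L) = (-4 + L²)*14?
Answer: 243052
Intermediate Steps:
T(L) = -56 + 14*L²
h = 233644 (h = -4112 + 237756 = 233644)
T(26) + h = (-56 + 14*26²) + 233644 = (-56 + 14*676) + 233644 = (-56 + 9464) + 233644 = 9408 + 233644 = 243052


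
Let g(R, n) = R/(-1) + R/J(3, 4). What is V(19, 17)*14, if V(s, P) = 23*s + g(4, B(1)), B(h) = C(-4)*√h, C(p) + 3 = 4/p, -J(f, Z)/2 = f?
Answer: 18158/3 ≈ 6052.7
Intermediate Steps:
J(f, Z) = -2*f
C(p) = -3 + 4/p
B(h) = -4*√h (B(h) = (-3 + 4/(-4))*√h = (-3 + 4*(-¼))*√h = (-3 - 1)*√h = -4*√h)
g(R, n) = -7*R/6 (g(R, n) = R/(-1) + R/((-2*3)) = R*(-1) + R/(-6) = -R + R*(-⅙) = -R - R/6 = -7*R/6)
V(s, P) = -14/3 + 23*s (V(s, P) = 23*s - 7/6*4 = 23*s - 14/3 = -14/3 + 23*s)
V(19, 17)*14 = (-14/3 + 23*19)*14 = (-14/3 + 437)*14 = (1297/3)*14 = 18158/3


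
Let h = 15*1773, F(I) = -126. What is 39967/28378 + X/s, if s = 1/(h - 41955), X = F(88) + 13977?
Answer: -6037458054113/28378 ≈ -2.1275e+8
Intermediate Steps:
X = 13851 (X = -126 + 13977 = 13851)
h = 26595
s = -1/15360 (s = 1/(26595 - 41955) = 1/(-15360) = -1/15360 ≈ -6.5104e-5)
39967/28378 + X/s = 39967/28378 + 13851/(-1/15360) = 39967*(1/28378) + 13851*(-15360) = 39967/28378 - 212751360 = -6037458054113/28378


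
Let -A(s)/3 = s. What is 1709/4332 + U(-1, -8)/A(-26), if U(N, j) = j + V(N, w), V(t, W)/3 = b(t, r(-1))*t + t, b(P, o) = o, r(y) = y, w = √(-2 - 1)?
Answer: 16441/56316 ≈ 0.29194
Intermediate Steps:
w = I*√3 (w = √(-3) = I*√3 ≈ 1.732*I)
A(s) = -3*s
V(t, W) = 0 (V(t, W) = 3*(-t + t) = 3*0 = 0)
U(N, j) = j (U(N, j) = j + 0 = j)
1709/4332 + U(-1, -8)/A(-26) = 1709/4332 - 8/((-3*(-26))) = 1709*(1/4332) - 8/78 = 1709/4332 - 8*1/78 = 1709/4332 - 4/39 = 16441/56316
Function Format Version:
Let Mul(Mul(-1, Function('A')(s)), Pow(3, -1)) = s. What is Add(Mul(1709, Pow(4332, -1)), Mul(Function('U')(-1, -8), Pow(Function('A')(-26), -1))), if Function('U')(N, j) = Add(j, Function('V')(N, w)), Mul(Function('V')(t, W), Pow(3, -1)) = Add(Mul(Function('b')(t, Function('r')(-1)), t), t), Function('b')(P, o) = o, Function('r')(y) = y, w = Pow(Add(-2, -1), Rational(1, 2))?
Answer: Rational(16441, 56316) ≈ 0.29194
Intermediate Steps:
w = Mul(I, Pow(3, Rational(1, 2))) (w = Pow(-3, Rational(1, 2)) = Mul(I, Pow(3, Rational(1, 2))) ≈ Mul(1.7320, I))
Function('A')(s) = Mul(-3, s)
Function('V')(t, W) = 0 (Function('V')(t, W) = Mul(3, Add(Mul(-1, t), t)) = Mul(3, 0) = 0)
Function('U')(N, j) = j (Function('U')(N, j) = Add(j, 0) = j)
Add(Mul(1709, Pow(4332, -1)), Mul(Function('U')(-1, -8), Pow(Function('A')(-26), -1))) = Add(Mul(1709, Pow(4332, -1)), Mul(-8, Pow(Mul(-3, -26), -1))) = Add(Mul(1709, Rational(1, 4332)), Mul(-8, Pow(78, -1))) = Add(Rational(1709, 4332), Mul(-8, Rational(1, 78))) = Add(Rational(1709, 4332), Rational(-4, 39)) = Rational(16441, 56316)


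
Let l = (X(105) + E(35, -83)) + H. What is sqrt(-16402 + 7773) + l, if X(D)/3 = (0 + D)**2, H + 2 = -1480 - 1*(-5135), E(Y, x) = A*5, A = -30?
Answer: 36578 + I*sqrt(8629) ≈ 36578.0 + 92.892*I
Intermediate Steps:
E(Y, x) = -150 (E(Y, x) = -30*5 = -150)
H = 3653 (H = -2 + (-1480 - 1*(-5135)) = -2 + (-1480 + 5135) = -2 + 3655 = 3653)
X(D) = 3*D**2 (X(D) = 3*(0 + D)**2 = 3*D**2)
l = 36578 (l = (3*105**2 - 150) + 3653 = (3*11025 - 150) + 3653 = (33075 - 150) + 3653 = 32925 + 3653 = 36578)
sqrt(-16402 + 7773) + l = sqrt(-16402 + 7773) + 36578 = sqrt(-8629) + 36578 = I*sqrt(8629) + 36578 = 36578 + I*sqrt(8629)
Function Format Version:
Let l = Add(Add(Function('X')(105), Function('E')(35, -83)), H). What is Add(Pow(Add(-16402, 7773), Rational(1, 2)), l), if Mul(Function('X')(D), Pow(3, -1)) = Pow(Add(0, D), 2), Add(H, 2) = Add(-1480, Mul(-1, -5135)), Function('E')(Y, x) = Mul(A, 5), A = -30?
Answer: Add(36578, Mul(I, Pow(8629, Rational(1, 2)))) ≈ Add(36578., Mul(92.892, I))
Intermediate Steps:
Function('E')(Y, x) = -150 (Function('E')(Y, x) = Mul(-30, 5) = -150)
H = 3653 (H = Add(-2, Add(-1480, Mul(-1, -5135))) = Add(-2, Add(-1480, 5135)) = Add(-2, 3655) = 3653)
Function('X')(D) = Mul(3, Pow(D, 2)) (Function('X')(D) = Mul(3, Pow(Add(0, D), 2)) = Mul(3, Pow(D, 2)))
l = 36578 (l = Add(Add(Mul(3, Pow(105, 2)), -150), 3653) = Add(Add(Mul(3, 11025), -150), 3653) = Add(Add(33075, -150), 3653) = Add(32925, 3653) = 36578)
Add(Pow(Add(-16402, 7773), Rational(1, 2)), l) = Add(Pow(Add(-16402, 7773), Rational(1, 2)), 36578) = Add(Pow(-8629, Rational(1, 2)), 36578) = Add(Mul(I, Pow(8629, Rational(1, 2))), 36578) = Add(36578, Mul(I, Pow(8629, Rational(1, 2))))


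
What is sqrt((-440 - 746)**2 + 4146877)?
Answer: sqrt(5553473) ≈ 2356.6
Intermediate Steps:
sqrt((-440 - 746)**2 + 4146877) = sqrt((-1186)**2 + 4146877) = sqrt(1406596 + 4146877) = sqrt(5553473)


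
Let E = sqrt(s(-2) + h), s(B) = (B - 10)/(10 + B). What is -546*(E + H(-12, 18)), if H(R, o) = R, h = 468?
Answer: 6552 - 273*sqrt(1866) ≈ -5240.8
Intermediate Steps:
s(B) = (-10 + B)/(10 + B)
E = sqrt(1866)/2 (E = sqrt((-10 - 2)/(10 - 2) + 468) = sqrt(-12/8 + 468) = sqrt((1/8)*(-12) + 468) = sqrt(-3/2 + 468) = sqrt(933/2) = sqrt(1866)/2 ≈ 21.599)
-546*(E + H(-12, 18)) = -546*(sqrt(1866)/2 - 12) = -546*(-12 + sqrt(1866)/2) = 6552 - 273*sqrt(1866)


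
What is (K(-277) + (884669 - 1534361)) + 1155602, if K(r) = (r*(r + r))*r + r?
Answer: -42002233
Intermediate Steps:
K(r) = r + 2*r**3 (K(r) = (r*(2*r))*r + r = (2*r**2)*r + r = 2*r**3 + r = r + 2*r**3)
(K(-277) + (884669 - 1534361)) + 1155602 = ((-277 + 2*(-277)**3) + (884669 - 1534361)) + 1155602 = ((-277 + 2*(-21253933)) - 649692) + 1155602 = ((-277 - 42507866) - 649692) + 1155602 = (-42508143 - 649692) + 1155602 = -43157835 + 1155602 = -42002233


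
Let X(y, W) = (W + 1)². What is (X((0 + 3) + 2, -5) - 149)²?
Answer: 17689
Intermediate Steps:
X(y, W) = (1 + W)²
(X((0 + 3) + 2, -5) - 149)² = ((1 - 5)² - 149)² = ((-4)² - 149)² = (16 - 149)² = (-133)² = 17689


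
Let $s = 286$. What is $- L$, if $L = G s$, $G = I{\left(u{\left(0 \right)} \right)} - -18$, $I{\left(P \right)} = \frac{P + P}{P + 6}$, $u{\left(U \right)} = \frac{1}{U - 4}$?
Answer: $- \frac{117832}{23} \approx -5123.1$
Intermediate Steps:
$u{\left(U \right)} = \frac{1}{-4 + U}$
$I{\left(P \right)} = \frac{2 P}{6 + P}$
$G = \frac{412}{23}$ ($G = \frac{2}{\left(-4 + 0\right) \left(6 + \frac{1}{-4 + 0}\right)} - -18 = \frac{2}{\left(-4\right) \left(6 + \frac{1}{-4}\right)} + 18 = 2 \left(- \frac{1}{4}\right) \frac{1}{6 - \frac{1}{4}} + 18 = 2 \left(- \frac{1}{4}\right) \frac{1}{\frac{23}{4}} + 18 = 2 \left(- \frac{1}{4}\right) \frac{4}{23} + 18 = - \frac{2}{23} + 18 = \frac{412}{23} \approx 17.913$)
$L = \frac{117832}{23}$ ($L = \frac{412}{23} \cdot 286 = \frac{117832}{23} \approx 5123.1$)
$- L = \left(-1\right) \frac{117832}{23} = - \frac{117832}{23}$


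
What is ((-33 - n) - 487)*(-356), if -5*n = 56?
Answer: 905664/5 ≈ 1.8113e+5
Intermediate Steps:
n = -56/5 (n = -1/5*56 = -56/5 ≈ -11.200)
((-33 - n) - 487)*(-356) = ((-33 - 1*(-56/5)) - 487)*(-356) = ((-33 + 56/5) - 487)*(-356) = (-109/5 - 487)*(-356) = -2544/5*(-356) = 905664/5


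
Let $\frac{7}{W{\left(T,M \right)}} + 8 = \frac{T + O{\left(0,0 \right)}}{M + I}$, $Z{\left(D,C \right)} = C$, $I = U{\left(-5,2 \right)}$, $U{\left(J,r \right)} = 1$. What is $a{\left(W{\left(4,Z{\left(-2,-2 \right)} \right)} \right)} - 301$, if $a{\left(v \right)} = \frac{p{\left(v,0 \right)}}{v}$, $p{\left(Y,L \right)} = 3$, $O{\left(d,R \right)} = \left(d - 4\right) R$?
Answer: $- \frac{2143}{7} \approx -306.14$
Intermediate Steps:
$O{\left(d,R \right)} = R \left(-4 + d\right)$ ($O{\left(d,R \right)} = \left(-4 + d\right) R = R \left(-4 + d\right)$)
$I = 1$
$W{\left(T,M \right)} = \frac{7}{-8 + \frac{T}{1 + M}}$ ($W{\left(T,M \right)} = \frac{7}{-8 + \frac{T + 0 \left(-4 + 0\right)}{M + 1}} = \frac{7}{-8 + \frac{T + 0 \left(-4\right)}{1 + M}} = \frac{7}{-8 + \frac{T + 0}{1 + M}} = \frac{7}{-8 + \frac{T}{1 + M}}$)
$a{\left(v \right)} = \frac{3}{v}$
$a{\left(W{\left(4,Z{\left(-2,-2 \right)} \right)} \right)} - 301 = \frac{3}{7 \frac{1}{8 - 4 + 8 \left(-2\right)} \left(-1 - -2\right)} - 301 = \frac{3}{7 \frac{1}{8 - 4 - 16} \left(-1 + 2\right)} - 301 = \frac{3}{7 \frac{1}{-12} \cdot 1} - 301 = \frac{3}{7 \left(- \frac{1}{12}\right) 1} - 301 = \frac{3}{- \frac{7}{12}} - 301 = 3 \left(- \frac{12}{7}\right) - 301 = - \frac{36}{7} - 301 = - \frac{2143}{7}$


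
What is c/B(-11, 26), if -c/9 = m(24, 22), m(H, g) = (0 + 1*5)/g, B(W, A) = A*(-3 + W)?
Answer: 45/8008 ≈ 0.0056194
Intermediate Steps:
m(H, g) = 5/g (m(H, g) = (0 + 5)/g = 5/g)
c = -45/22 ≈ -2.0455
c/B(-11, 26) = -45*1/(26*(-3 - 11))/22 = -45/(22*(26*(-14))) = -45/22/(-364) = -45/22*(-1/364) = 45/8008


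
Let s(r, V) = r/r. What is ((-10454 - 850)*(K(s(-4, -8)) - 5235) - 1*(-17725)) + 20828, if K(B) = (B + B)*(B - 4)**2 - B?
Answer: 59022825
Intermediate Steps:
s(r, V) = 1
K(B) = -B + 2*B*(-4 + B)**2 (K(B) = (2*B)*(-4 + B)**2 - B = 2*B*(-4 + B)**2 - B = -B + 2*B*(-4 + B)**2)
((-10454 - 850)*(K(s(-4, -8)) - 5235) - 1*(-17725)) + 20828 = ((-10454 - 850)*(1*(-1 + 2*(-4 + 1)**2) - 5235) - 1*(-17725)) + 20828 = (-11304*(1*(-1 + 2*(-3)**2) - 5235) + 17725) + 20828 = (-11304*(1*(-1 + 2*9) - 5235) + 17725) + 20828 = (-11304*(1*(-1 + 18) - 5235) + 17725) + 20828 = (-11304*(1*17 - 5235) + 17725) + 20828 = (-11304*(17 - 5235) + 17725) + 20828 = (-11304*(-5218) + 17725) + 20828 = (58984272 + 17725) + 20828 = 59001997 + 20828 = 59022825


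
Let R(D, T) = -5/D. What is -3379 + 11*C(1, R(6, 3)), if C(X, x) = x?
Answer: -20329/6 ≈ -3388.2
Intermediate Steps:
-3379 + 11*C(1, R(6, 3)) = -3379 + 11*(-5/6) = -3379 + 11*(-5*⅙) = -3379 + 11*(-⅚) = -3379 - 55/6 = -20329/6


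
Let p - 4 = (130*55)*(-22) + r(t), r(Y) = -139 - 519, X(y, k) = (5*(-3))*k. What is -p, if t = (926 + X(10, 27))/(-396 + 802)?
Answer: 157954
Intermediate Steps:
X(y, k) = -15*k
t = 521/406 (t = (926 - 15*27)/(-396 + 802) = (926 - 405)/406 = 521*(1/406) = 521/406 ≈ 1.2833)
r(Y) = -658
p = -157954 (p = 4 + ((130*55)*(-22) - 658) = 4 + (7150*(-22) - 658) = 4 + (-157300 - 658) = 4 - 157958 = -157954)
-p = -1*(-157954) = 157954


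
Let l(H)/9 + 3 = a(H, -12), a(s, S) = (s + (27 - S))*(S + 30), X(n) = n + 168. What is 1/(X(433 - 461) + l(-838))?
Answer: -1/129325 ≈ -7.7325e-6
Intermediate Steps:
X(n) = 168 + n
a(s, S) = (30 + S)*(27 + s - S) (a(s, S) = (27 + s - S)*(30 + S) = (30 + S)*(27 + s - S))
l(H) = 6291 + 162*H (l(H) = -27 + 9*(810 - 1*(-12)² - 3*(-12) + 30*H - 12*H) = -27 + 9*(810 - 1*144 + 36 + 30*H - 12*H) = -27 + 9*(810 - 144 + 36 + 30*H - 12*H) = -27 + 9*(702 + 18*H) = -27 + (6318 + 162*H) = 6291 + 162*H)
1/(X(433 - 461) + l(-838)) = 1/((168 + (433 - 461)) + (6291 + 162*(-838))) = 1/((168 - 28) + (6291 - 135756)) = 1/(140 - 129465) = 1/(-129325) = -1/129325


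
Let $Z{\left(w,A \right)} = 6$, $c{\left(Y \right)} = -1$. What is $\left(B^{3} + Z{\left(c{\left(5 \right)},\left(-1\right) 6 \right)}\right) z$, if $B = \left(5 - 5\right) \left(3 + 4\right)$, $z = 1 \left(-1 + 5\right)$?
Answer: $24$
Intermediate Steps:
$z = 4$ ($z = 1 \cdot 4 = 4$)
$B = 0$ ($B = 0 \cdot 7 = 0$)
$\left(B^{3} + Z{\left(c{\left(5 \right)},\left(-1\right) 6 \right)}\right) z = \left(0^{3} + 6\right) 4 = \left(0 + 6\right) 4 = 6 \cdot 4 = 24$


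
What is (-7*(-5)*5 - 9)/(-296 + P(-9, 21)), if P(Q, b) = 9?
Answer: -166/287 ≈ -0.57840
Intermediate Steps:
(-7*(-5)*5 - 9)/(-296 + P(-9, 21)) = (-7*(-5)*5 - 9)/(-296 + 9) = (35*5 - 9)/(-287) = (175 - 9)*(-1/287) = 166*(-1/287) = -166/287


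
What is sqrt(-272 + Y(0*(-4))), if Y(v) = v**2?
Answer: 4*I*sqrt(17) ≈ 16.492*I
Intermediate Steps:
sqrt(-272 + Y(0*(-4))) = sqrt(-272 + (0*(-4))**2) = sqrt(-272 + 0**2) = sqrt(-272 + 0) = sqrt(-272) = 4*I*sqrt(17)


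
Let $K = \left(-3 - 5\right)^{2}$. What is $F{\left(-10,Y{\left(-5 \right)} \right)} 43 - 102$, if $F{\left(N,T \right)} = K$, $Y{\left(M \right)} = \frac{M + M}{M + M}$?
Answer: $2650$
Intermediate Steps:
$K = 64$ ($K = \left(-8\right)^{2} = 64$)
$Y{\left(M \right)} = 1$ ($Y{\left(M \right)} = \frac{2 M}{2 M} = 2 M \frac{1}{2 M} = 1$)
$F{\left(N,T \right)} = 64$
$F{\left(-10,Y{\left(-5 \right)} \right)} 43 - 102 = 64 \cdot 43 - 102 = 2752 - 102 = 2650$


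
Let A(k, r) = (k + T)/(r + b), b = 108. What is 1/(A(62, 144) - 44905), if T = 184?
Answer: -42/1885969 ≈ -2.2270e-5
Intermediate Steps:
A(k, r) = (184 + k)/(108 + r) (A(k, r) = (k + 184)/(r + 108) = (184 + k)/(108 + r))
1/(A(62, 144) - 44905) = 1/((184 + 62)/(108 + 144) - 44905) = 1/(246/252 - 44905) = 1/((1/252)*246 - 44905) = 1/(41/42 - 44905) = 1/(-1885969/42) = -42/1885969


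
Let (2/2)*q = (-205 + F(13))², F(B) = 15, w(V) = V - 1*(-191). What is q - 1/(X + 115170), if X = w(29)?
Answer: 4165578999/115390 ≈ 36100.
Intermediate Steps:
w(V) = 191 + V (w(V) = V + 191 = 191 + V)
X = 220 (X = 191 + 29 = 220)
q = 36100 (q = (-205 + 15)² = (-190)² = 36100)
q - 1/(X + 115170) = 36100 - 1/(220 + 115170) = 36100 - 1/115390 = 4165578999/115390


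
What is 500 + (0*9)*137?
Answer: 500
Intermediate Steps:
500 + (0*9)*137 = 500 + 0*137 = 500 + 0 = 500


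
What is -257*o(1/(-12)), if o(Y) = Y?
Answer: 257/12 ≈ 21.417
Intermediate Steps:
-257*o(1/(-12)) = -257/(-12) = -257*(-1/12) = 257/12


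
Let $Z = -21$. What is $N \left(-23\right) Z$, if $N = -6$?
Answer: $-2898$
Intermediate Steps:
$N \left(-23\right) Z = \left(-6\right) \left(-23\right) \left(-21\right) = 138 \left(-21\right) = -2898$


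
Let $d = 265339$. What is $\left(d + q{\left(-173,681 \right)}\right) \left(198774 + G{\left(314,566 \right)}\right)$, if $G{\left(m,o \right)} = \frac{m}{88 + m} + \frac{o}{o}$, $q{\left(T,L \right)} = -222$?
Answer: $\frac{10592466590044}{201} \approx 5.2699 \cdot 10^{10}$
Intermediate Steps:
$G{\left(m,o \right)} = 1 + \frac{m}{88 + m}$ ($G{\left(m,o \right)} = \frac{m}{88 + m} + 1 = 1 + \frac{m}{88 + m}$)
$\left(d + q{\left(-173,681 \right)}\right) \left(198774 + G{\left(314,566 \right)}\right) = \left(265339 - 222\right) \left(198774 + \frac{2 \left(44 + 314\right)}{88 + 314}\right) = 265117 \left(198774 + 2 \cdot \frac{1}{402} \cdot 358\right) = 265117 \left(198774 + \frac{358}{201}\right) = 265117 \cdot \frac{39953932}{201} = \frac{10592466590044}{201}$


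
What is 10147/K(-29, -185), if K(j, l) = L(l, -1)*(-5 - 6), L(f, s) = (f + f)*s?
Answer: -10147/4070 ≈ -2.4931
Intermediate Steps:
L(f, s) = 2*f*s (L(f, s) = (2*f)*s = 2*f*s)
K(j, l) = 22*l (K(j, l) = (2*l*(-1))*(-5 - 6) = -2*l*(-11) = 22*l)
10147/K(-29, -185) = 10147/((22*(-185))) = 10147/(-4070) = 10147*(-1/4070) = -10147/4070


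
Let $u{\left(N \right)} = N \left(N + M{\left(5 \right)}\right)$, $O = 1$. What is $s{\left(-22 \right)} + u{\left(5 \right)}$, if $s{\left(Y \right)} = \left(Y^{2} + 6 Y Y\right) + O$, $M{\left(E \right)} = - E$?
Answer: $3389$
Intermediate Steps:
$s{\left(Y \right)} = 1 + 7 Y^{2}$ ($s{\left(Y \right)} = \left(Y^{2} + 6 Y Y\right) + 1 = \left(Y^{2} + 6 Y^{2}\right) + 1 = 7 Y^{2} + 1 = 1 + 7 Y^{2}$)
$u{\left(N \right)} = N \left(-5 + N\right)$ ($u{\left(N \right)} = N \left(N - 5\right) = N \left(-5 + N\right)$)
$s{\left(-22 \right)} + u{\left(5 \right)} = \left(1 + 7 \left(-22\right)^{2}\right) + 5 \left(-5 + 5\right) = \left(1 + 7 \cdot 484\right) + 5 \cdot 0 = \left(1 + 3388\right) + 0 = 3389 + 0 = 3389$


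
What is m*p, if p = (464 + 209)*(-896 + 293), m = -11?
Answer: 4464009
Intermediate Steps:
p = -405819 (p = 673*(-603) = -405819)
m*p = -11*(-405819) = 4464009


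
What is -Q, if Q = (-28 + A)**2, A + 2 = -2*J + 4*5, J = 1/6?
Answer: -961/9 ≈ -106.78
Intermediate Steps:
J = 1/6 ≈ 0.16667
A = 53/3 (A = -2 + (-2*1/6 + 4*5) = -2 + (-1/3 + 20) = -2 + 59/3 = 53/3 ≈ 17.667)
Q = 961/9 (Q = (-28 + 53/3)**2 = (-31/3)**2 = 961/9 ≈ 106.78)
-Q = -1*961/9 = -961/9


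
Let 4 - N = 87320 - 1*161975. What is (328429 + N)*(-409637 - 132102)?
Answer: -218368490032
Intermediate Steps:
N = 74659 (N = 4 - (87320 - 1*161975) = 4 - (87320 - 161975) = 4 - 1*(-74655) = 4 + 74655 = 74659)
(328429 + N)*(-409637 - 132102) = (328429 + 74659)*(-409637 - 132102) = 403088*(-541739) = -218368490032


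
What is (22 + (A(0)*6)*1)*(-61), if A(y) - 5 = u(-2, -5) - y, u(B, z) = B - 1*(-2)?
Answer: -3172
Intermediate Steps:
u(B, z) = 2 + B (u(B, z) = B + 2 = 2 + B)
A(y) = 5 - y (A(y) = 5 + ((2 - 2) - y) = 5 + (0 - y) = 5 - y)
(22 + (A(0)*6)*1)*(-61) = (22 + ((5 - 1*0)*6)*1)*(-61) = (22 + ((5 + 0)*6)*1)*(-61) = (22 + (5*6)*1)*(-61) = (22 + 30*1)*(-61) = (22 + 30)*(-61) = 52*(-61) = -3172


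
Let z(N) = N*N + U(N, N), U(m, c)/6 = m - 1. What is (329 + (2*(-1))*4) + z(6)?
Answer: 387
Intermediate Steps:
U(m, c) = -6 + 6*m (U(m, c) = 6*(m - 1) = 6*(-1 + m) = -6 + 6*m)
z(N) = -6 + N**2 + 6*N (z(N) = N*N + (-6 + 6*N) = N**2 + (-6 + 6*N) = -6 + N**2 + 6*N)
(329 + (2*(-1))*4) + z(6) = (329 + (2*(-1))*4) + (-6 + 6**2 + 6*6) = (329 - 2*4) + (-6 + 36 + 36) = (329 - 8) + 66 = 321 + 66 = 387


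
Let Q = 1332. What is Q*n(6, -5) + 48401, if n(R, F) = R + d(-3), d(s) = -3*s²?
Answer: 20429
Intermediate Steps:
n(R, F) = -27 + R (n(R, F) = R - 3*(-3)² = R - 3*9 = R - 27 = -27 + R)
Q*n(6, -5) + 48401 = 1332*(-27 + 6) + 48401 = 1332*(-21) + 48401 = -27972 + 48401 = 20429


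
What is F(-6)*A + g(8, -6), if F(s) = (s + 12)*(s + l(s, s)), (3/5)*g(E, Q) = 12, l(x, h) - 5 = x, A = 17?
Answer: -694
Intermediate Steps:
l(x, h) = 5 + x
g(E, Q) = 20 (g(E, Q) = (5/3)*12 = 20)
F(s) = (5 + 2*s)*(12 + s) (F(s) = (s + 12)*(s + (5 + s)) = (12 + s)*(5 + 2*s) = (5 + 2*s)*(12 + s))
F(-6)*A + g(8, -6) = (60 + 2*(-6)² + 29*(-6))*17 + 20 = (60 + 2*36 - 174)*17 + 20 = (60 + 72 - 174)*17 + 20 = -42*17 + 20 = -714 + 20 = -694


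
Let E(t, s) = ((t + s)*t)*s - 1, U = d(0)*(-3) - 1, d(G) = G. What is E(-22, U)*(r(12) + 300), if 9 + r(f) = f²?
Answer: -220545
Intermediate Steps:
U = -1 (U = 0*(-3) - 1 = 0 - 1 = -1)
E(t, s) = -1 + s*t*(s + t) (E(t, s) = ((s + t)*t)*s - 1 = (t*(s + t))*s - 1 = s*t*(s + t) - 1 = -1 + s*t*(s + t))
r(f) = -9 + f²
E(-22, U)*(r(12) + 300) = (-1 - 1*(-22)² - 22*(-1)²)*((-9 + 12²) + 300) = (-1 - 1*484 - 22*1)*((-9 + 144) + 300) = (-1 - 484 - 22)*(135 + 300) = -507*435 = -220545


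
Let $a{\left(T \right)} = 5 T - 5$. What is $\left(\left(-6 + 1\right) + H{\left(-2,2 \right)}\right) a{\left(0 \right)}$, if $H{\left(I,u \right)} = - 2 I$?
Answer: $5$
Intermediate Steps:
$a{\left(T \right)} = -5 + 5 T$
$\left(\left(-6 + 1\right) + H{\left(-2,2 \right)}\right) a{\left(0 \right)} = \left(\left(-6 + 1\right) - -4\right) \left(-5 + 5 \cdot 0\right) = \left(-5 + 4\right) \left(-5 + 0\right) = \left(-1\right) \left(-5\right) = 5$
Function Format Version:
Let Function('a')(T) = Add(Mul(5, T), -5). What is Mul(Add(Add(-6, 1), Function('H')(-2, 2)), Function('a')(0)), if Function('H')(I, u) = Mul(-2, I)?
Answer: 5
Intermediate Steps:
Function('a')(T) = Add(-5, Mul(5, T))
Mul(Add(Add(-6, 1), Function('H')(-2, 2)), Function('a')(0)) = Mul(Add(Add(-6, 1), Mul(-2, -2)), Add(-5, Mul(5, 0))) = Mul(Add(-5, 4), Add(-5, 0)) = Mul(-1, -5) = 5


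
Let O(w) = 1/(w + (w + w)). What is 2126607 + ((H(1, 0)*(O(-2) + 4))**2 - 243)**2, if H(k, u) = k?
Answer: 2823634633/1296 ≈ 2.1787e+6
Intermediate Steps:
O(w) = 1/(3*w) (O(w) = 1/(w + 2*w) = 1/(3*w))
2126607 + ((H(1, 0)*(O(-2) + 4))**2 - 243)**2 = 2126607 + ((1*((1/3)/(-2) + 4))**2 - 243)**2 = 2126607 + ((1*((1/3)*(-1/2) + 4))**2 - 243)**2 = 2126607 + ((1*(-1/6 + 4))**2 - 243)**2 = 2126607 + ((1*(23/6))**2 - 243)**2 = 2126607 + ((23/6)**2 - 243)**2 = 2126607 + (529/36 - 243)**2 = 2126607 + (-8219/36)**2 = 2126607 + 67551961/1296 = 2823634633/1296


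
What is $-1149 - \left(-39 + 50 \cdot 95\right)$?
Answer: $-5860$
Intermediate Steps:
$-1149 - \left(-39 + 50 \cdot 95\right) = -1149 - \left(-39 + 4750\right) = -1149 - 4711 = -5860$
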